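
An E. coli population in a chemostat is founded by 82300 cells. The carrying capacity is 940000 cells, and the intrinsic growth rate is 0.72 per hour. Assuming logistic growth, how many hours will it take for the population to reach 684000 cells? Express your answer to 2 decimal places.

4.62 hours

A = (K − N₀)/N₀ = (940000 − 82300)/82300 = 10.422.
Solve 940000/(1 + 10.422·e^(−0.72t)) = 684000: 1 + 10.422·e^(−0.72t) = 1.3743, so e^(−0.72t) = 0.0359127.
−0.72·t = ln(0.0359127) = -3.3267, so t = 3.3267/0.72 = 4.6204.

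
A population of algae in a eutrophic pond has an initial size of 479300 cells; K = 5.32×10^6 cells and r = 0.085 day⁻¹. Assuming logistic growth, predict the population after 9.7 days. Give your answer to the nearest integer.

A = (K − N₀)/N₀ = (5.32×10^6 − 479300)/479300 = 10.1.
N(t) = K/(1 + A·e^(−rt)) = 5.32×10^6/(1 + 10.1×e^(−0.085×9.7)).
e^(−0.8245) = 0.43845; denominator = 1 + 10.1×0.43845 = 5.4282.
N = 5.32×10^6/5.4282 = 980071.

980071 cells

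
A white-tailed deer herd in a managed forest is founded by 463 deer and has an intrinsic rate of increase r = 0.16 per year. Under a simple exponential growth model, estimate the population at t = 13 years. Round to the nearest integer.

N(t) = N₀·e^(rt) = 463 × e^(0.16×13) = 463 × e^2.08.
e^2.08 ≈ 8.0045, so N ≈ 463 × 8.0045 = 3706.07.

3706 deer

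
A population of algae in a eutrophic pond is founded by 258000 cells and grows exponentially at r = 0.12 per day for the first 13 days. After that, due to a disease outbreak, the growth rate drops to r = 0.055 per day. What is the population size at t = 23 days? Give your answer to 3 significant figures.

Phase 1: N(13) = 258000·e^(0.12×13) = 258000·e^1.56 = 1.227776×10^6.
Phase 2 runs for 23 − 13 = 10 days at r = 0.055.
N(23) = 1.227776×10^6·e^(0.055×10) = 1.227776×10^6·e^0.55 = 2.128046×10^6.

2130000 cells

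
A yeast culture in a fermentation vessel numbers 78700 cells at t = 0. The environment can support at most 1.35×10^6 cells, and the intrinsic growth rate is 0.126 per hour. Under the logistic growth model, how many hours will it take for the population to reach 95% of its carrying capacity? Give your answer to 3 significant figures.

A = (K − N₀)/N₀ = (1.35×10^6 − 78700)/78700 = 16.154.
Solve 1.35×10^6/(1 + 16.154·e^(−0.126t)) = 1.2825×10^6: 1 + 16.154·e^(−0.126t) = 1.0526, so e^(−0.126t) = 0.00325817.
−0.126·t = ln(0.00325817) = -5.7266, so t = 5.7266/0.126 = 45.449.

45.4 hours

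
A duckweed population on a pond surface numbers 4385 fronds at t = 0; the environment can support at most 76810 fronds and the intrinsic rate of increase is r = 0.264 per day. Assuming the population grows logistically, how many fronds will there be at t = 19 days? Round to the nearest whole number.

A = (K − N₀)/N₀ = (76810 − 4385)/4385 = 16.517.
N(t) = K/(1 + A·e^(−rt)) = 76810/(1 + 16.517×e^(−0.264×19)).
e^(−5.016) = 0.006631; denominator = 1 + 16.517×0.006631 = 1.1095.
N = 76810/1.1095 = 69228.1.

69228 fronds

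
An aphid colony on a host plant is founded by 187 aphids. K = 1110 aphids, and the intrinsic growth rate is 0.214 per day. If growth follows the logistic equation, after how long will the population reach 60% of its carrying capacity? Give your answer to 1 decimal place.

A = (K − N₀)/N₀ = (1110 − 187)/187 = 4.9358.
Solve 1110/(1 + 4.9358·e^(−0.214t)) = 666: 1 + 4.9358·e^(−0.214t) = 1.6667, so e^(−0.214t) = 0.135067.
−0.214·t = ln(0.135067) = -2.002, so t = 2.002/0.214 = 9.3551.

9.4 days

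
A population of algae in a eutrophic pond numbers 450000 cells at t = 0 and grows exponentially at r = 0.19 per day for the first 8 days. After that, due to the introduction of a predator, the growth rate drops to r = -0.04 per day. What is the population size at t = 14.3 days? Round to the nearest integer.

1599182 cells

Phase 1: N(8) = 450000·e^(0.19×8) = 450000·e^1.52 = 2.057501×10^6.
Phase 2 runs for 14.3 − 8 = 6.3 days at r = -0.04.
N(14.3) = 2.057501×10^6·e^(-0.04×6.3) = 2.057501×10^6·e^-0.252 = 1.599182×10^6.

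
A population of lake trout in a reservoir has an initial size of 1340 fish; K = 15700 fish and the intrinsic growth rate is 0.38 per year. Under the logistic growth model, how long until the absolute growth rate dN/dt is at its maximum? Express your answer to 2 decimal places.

6.24 years

Logistic growth is fastest at N = K/2 = 7850.
A = (K − N₀)/N₀ = 10.716. Set K/(1 + A·e^(−rt)) = K/2 → A·e^(−rt) = 1.
e^(−0.38t) = 1/10.716 = 0.0933148, so t = ln(10.716)/0.38 = 2.3718/0.38 = 6.2415.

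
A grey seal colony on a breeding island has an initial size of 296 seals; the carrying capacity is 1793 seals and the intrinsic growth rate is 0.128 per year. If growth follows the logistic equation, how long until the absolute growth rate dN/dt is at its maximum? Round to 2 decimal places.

12.66 years

Logistic growth is fastest at N = K/2 = 896.5.
A = (K − N₀)/N₀ = 5.0574. Set K/(1 + A·e^(−rt)) = K/2 → A·e^(−rt) = 1.
e^(−0.128t) = 1/5.0574 = 0.197729, so t = ln(5.0574)/0.128 = 1.6209/0.128 = 12.663.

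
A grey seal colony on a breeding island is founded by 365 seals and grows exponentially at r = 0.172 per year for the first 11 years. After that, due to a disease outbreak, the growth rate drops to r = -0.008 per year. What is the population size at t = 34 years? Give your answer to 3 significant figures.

2010 seals

Phase 1: N(11) = 365·e^(0.172×11) = 365·e^1.892 = 2420.91.
Phase 2 runs for 34 − 11 = 23 years at r = -0.008.
N(34) = 2420.91·e^(-0.008×23) = 2420.91·e^-0.184 = 2014.04.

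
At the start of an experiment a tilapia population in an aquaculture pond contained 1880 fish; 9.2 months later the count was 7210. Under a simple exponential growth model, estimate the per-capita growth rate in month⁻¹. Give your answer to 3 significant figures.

0.146 per month

From N(t) = N₀·e^(rt): e^(r·9.2) = 7210/1880 = 3.8351.
r·9.2 = ln(3.8351) = 1.3442, so r = 1.3442/9.2 = 0.14611.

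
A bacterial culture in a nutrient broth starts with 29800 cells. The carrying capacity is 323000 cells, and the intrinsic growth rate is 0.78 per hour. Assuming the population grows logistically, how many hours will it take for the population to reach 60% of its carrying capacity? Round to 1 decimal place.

3.5 hours

A = (K − N₀)/N₀ = (323000 − 29800)/29800 = 9.8389.
Solve 323000/(1 + 9.8389·e^(−0.78t)) = 193800: 1 + 9.8389·e^(−0.78t) = 1.6667, so e^(−0.78t) = 0.0677581.
−0.78·t = ln(0.0677581) = -2.6918, so t = 2.6918/0.78 = 3.451.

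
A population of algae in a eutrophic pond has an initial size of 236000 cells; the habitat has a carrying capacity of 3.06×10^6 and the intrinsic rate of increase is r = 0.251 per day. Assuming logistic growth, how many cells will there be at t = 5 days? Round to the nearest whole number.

A = (K − N₀)/N₀ = (3.06×10^6 − 236000)/236000 = 11.966.
N(t) = K/(1 + A·e^(−rt)) = 3.06×10^6/(1 + 11.966×e^(−0.251×5)).
e^(−1.255) = 0.28508; denominator = 1 + 11.966×0.28508 = 4.4112.
N = 3.06×10^6/4.4112 = 693681.

693681 cells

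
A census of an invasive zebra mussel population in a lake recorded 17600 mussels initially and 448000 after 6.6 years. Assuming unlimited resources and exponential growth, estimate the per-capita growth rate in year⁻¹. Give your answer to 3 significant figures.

From N(t) = N₀·e^(rt): e^(r·6.6) = 448000/17600 = 25.455.
r·6.6 = ln(25.455) = 3.2369, so r = 3.2369/6.6 = 0.49044.

0.490 per year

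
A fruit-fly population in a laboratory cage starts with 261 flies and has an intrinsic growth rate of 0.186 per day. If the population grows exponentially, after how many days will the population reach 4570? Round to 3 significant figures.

Set N₀·e^(rt) = 4570: e^(0.186·t) = 4570/261 = 17.51.
0.186·t = ln(17.51) = 2.8627, so t = 2.8627/0.186 = 15.391.

15.4 days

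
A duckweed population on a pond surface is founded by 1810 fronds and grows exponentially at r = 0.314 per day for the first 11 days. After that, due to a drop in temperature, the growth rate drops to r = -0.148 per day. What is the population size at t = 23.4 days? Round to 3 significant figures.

9140 fronds

Phase 1: N(11) = 1810·e^(0.314×11) = 1810·e^3.454 = 57244.2.
Phase 2 runs for 23.4 − 11 = 12.4 days at r = -0.148.
N(23.4) = 57244.2·e^(-0.148×12.4) = 57244.2·e^-1.835 = 9135.12.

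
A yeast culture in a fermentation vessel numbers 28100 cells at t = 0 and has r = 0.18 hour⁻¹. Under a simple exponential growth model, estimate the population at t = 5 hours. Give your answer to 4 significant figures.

N(t) = N₀·e^(rt) = 28100 × e^(0.18×5) = 28100 × e^0.9.
e^0.9 ≈ 2.4596, so N ≈ 28100 × 2.4596 = 69114.8.

69110 cells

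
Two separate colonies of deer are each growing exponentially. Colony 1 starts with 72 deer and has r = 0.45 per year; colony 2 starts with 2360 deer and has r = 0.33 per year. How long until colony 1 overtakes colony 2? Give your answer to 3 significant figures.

29.1 years

Set 72·e^(0.45t) = 2360·e^(0.33t).
e^((0.45 − 0.33)t) = 2360/72 → e^(0.12·t) = 32.778.
0.12·t = ln(32.778) = 3.4898, so t = 3.4898/0.12 = 29.081.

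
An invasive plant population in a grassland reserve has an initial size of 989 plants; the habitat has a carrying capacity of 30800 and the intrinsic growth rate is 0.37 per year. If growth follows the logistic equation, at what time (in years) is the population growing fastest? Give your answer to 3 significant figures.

9.21 years

Logistic growth is fastest at N = K/2 = 15400.
A = (K − N₀)/N₀ = 30.143. Set K/(1 + A·e^(−rt)) = K/2 → A·e^(−rt) = 1.
e^(−0.37t) = 1/30.143 = 0.0331757, so t = ln(30.143)/0.37 = 3.4059/0.37 = 9.2052.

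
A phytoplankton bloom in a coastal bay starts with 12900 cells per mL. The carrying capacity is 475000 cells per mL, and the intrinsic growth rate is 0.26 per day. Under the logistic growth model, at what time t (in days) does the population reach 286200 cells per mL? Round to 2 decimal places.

A = (K − N₀)/N₀ = (475000 − 12900)/12900 = 35.822.
Solve 475000/(1 + 35.822·e^(−0.26t)) = 286200: 1 + 35.822·e^(−0.26t) = 1.6597, so e^(−0.26t) = 0.0184156.
−0.26·t = ln(0.0184156) = -3.9946, so t = 3.9946/0.26 = 15.364.

15.36 days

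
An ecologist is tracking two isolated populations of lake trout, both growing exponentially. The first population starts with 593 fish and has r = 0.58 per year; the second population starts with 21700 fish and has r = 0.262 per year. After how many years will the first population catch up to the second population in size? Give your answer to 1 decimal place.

11.3 years

Set 593·e^(0.58t) = 21700·e^(0.262t).
e^((0.58 − 0.262)t) = 21700/593 → e^(0.318·t) = 36.594.
0.318·t = ln(36.594) = 3.5999, so t = 3.5999/0.318 = 11.32.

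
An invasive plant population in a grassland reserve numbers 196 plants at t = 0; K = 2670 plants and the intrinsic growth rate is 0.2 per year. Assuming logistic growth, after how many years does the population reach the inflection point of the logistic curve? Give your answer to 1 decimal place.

Logistic growth is fastest at N = K/2 = 1335.
A = (K − N₀)/N₀ = 12.622. Set K/(1 + A·e^(−rt)) = K/2 → A·e^(−rt) = 1.
e^(−0.2t) = 1/12.622 = 0.0792239, so t = ln(12.622)/0.2 = 2.5355/0.2 = 12.677.

12.7 years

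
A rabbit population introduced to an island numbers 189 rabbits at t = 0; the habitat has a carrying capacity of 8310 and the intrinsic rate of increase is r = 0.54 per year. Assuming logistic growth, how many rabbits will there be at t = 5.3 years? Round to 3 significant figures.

A = (K − N₀)/N₀ = (8310 − 189)/189 = 42.968.
N(t) = K/(1 + A·e^(−rt)) = 8310/(1 + 42.968×e^(−0.54×5.3)).
e^(−2.862) = 0.057154; denominator = 1 + 42.968×0.057154 = 3.4558.
N = 8310/3.4558 = 2404.64.

2400 rabbits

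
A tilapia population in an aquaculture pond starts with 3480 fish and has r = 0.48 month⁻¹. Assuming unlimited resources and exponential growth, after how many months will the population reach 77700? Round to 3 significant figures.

Set N₀·e^(rt) = 77700: e^(0.48·t) = 77700/3480 = 22.328.
0.48·t = ln(22.328) = 3.1058, so t = 3.1058/0.48 = 6.4705.

6.47 months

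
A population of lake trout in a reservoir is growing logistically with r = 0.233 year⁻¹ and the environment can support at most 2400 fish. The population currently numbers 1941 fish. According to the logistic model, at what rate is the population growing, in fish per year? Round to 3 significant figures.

dN/dt = rN(1 − N/K) = 0.233 × 1941 × (1 − 1941/2400).
1 − 1941/2400 = 0.19125; dN/dt = 0.233 × 1941 × 0.19125 = 86.493.

86.5 fish per year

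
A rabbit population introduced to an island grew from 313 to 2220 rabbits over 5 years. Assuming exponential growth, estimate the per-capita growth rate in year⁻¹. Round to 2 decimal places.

0.39 per year

From N(t) = N₀·e^(rt): e^(r·5) = 2220/313 = 7.0927.
r·5 = ln(7.0927) = 1.9591, so r = 1.9591/5 = 0.39181.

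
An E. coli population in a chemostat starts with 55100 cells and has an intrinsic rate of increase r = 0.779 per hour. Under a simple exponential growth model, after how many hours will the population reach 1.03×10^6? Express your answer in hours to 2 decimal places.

3.76 hours

Set N₀·e^(rt) = 1.03×10^6: e^(0.779·t) = 1.03×10^6/55100 = 18.693.
0.779·t = ln(18.693) = 2.9282, so t = 2.9282/0.779 = 3.7589.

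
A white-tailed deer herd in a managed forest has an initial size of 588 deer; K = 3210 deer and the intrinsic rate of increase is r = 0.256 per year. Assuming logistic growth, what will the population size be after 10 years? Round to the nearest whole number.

A = (K − N₀)/N₀ = (3210 − 588)/588 = 4.4592.
N(t) = K/(1 + A·e^(−rt)) = 3210/(1 + 4.4592×e^(−0.256×10)).
e^(−2.56) = 0.077305; denominator = 1 + 4.4592×0.077305 = 1.3447.
N = 3210/1.3447 = 2387.12.

2387 deer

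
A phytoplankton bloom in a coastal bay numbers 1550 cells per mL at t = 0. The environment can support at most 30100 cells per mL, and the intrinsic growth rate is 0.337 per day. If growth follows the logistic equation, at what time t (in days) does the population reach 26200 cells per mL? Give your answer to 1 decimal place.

14.3 days

A = (K − N₀)/N₀ = (30100 − 1550)/1550 = 18.419.
Solve 30100/(1 + 18.419·e^(−0.337t)) = 26200: 1 + 18.419·e^(−0.337t) = 1.1489, so e^(−0.337t) = 0.00808144.
−0.337·t = ln(0.00808144) = -4.8182, so t = 4.8182/0.337 = 14.297.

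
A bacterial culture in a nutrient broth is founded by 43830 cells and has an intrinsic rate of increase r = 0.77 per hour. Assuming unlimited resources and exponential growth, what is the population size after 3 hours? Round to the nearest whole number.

441562 cells

N(t) = N₀·e^(rt) = 43830 × e^(0.77×3) = 43830 × e^2.31.
e^2.31 ≈ 10.074, so N ≈ 43830 × 10.074 = 441562.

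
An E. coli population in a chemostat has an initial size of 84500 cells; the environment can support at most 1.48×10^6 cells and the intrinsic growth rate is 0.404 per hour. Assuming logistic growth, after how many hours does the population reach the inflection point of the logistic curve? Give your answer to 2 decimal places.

Logistic growth is fastest at N = K/2 = 740000.
A = (K − N₀)/N₀ = 16.515. Set K/(1 + A·e^(−rt)) = K/2 → A·e^(−rt) = 1.
e^(−0.404t) = 1/16.515 = 0.0605518, so t = ln(16.515)/0.404 = 2.8043/0.404 = 6.9412.

6.94 hours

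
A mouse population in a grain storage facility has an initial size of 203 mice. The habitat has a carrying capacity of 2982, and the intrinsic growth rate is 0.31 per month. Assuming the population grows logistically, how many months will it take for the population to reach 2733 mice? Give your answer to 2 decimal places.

16.17 months

A = (K − N₀)/N₀ = (2982 − 203)/203 = 13.69.
Solve 2982/(1 + 13.69·e^(−0.31t)) = 2733: 1 + 13.69·e^(−0.31t) = 1.0911, so e^(−0.31t) = 0.00665529.
−0.31·t = ln(0.00665529) = -5.0123, so t = 5.0123/0.31 = 16.169.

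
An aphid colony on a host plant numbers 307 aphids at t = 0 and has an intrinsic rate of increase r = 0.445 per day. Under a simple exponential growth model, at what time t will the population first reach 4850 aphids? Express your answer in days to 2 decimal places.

6.20 days

Set N₀·e^(rt) = 4850: e^(0.445·t) = 4850/307 = 15.798.
0.445·t = ln(15.798) = 2.7599, so t = 2.7599/0.445 = 6.202.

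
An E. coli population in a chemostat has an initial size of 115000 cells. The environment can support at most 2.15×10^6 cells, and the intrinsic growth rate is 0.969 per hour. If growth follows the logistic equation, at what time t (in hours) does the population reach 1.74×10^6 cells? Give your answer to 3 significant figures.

4.46 hours

A = (K − N₀)/N₀ = (2.15×10^6 − 115000)/115000 = 17.696.
Solve 2.15×10^6/(1 + 17.696·e^(−0.969t)) = 1.74×10^6: 1 + 17.696·e^(−0.969t) = 1.2356, so e^(−0.969t) = 0.0133158.
−0.969·t = ln(0.0133158) = -4.3188, so t = 4.3188/0.969 = 4.457.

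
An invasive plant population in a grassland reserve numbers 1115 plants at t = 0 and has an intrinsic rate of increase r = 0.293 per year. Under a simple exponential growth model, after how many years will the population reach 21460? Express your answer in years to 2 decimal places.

Set N₀·e^(rt) = 21460: e^(0.293·t) = 21460/1115 = 19.247.
0.293·t = ln(19.247) = 2.9573, so t = 2.9573/0.293 = 10.093.

10.09 years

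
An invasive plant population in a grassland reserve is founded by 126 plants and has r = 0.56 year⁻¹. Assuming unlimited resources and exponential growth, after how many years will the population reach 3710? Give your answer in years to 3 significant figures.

6.04 years

Set N₀·e^(rt) = 3710: e^(0.56·t) = 3710/126 = 29.444.
0.56·t = ln(29.444) = 3.3825, so t = 3.3825/0.56 = 6.0402.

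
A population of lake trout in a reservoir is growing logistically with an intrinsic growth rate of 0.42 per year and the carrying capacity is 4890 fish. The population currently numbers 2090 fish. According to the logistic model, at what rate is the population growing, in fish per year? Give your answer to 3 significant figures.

dN/dt = rN(1 − N/K) = 0.42 × 2090 × (1 − 2090/4890).
1 − 2090/4890 = 0.5726; dN/dt = 0.42 × 2090 × 0.5726 = 502.63.

503 fish per year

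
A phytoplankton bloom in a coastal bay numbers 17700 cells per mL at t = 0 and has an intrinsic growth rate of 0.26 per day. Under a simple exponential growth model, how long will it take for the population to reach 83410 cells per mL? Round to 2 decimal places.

5.96 days

Set N₀·e^(rt) = 83410: e^(0.26·t) = 83410/17700 = 4.7124.
0.26·t = ln(4.7124) = 1.5502, so t = 1.5502/0.26 = 5.9623.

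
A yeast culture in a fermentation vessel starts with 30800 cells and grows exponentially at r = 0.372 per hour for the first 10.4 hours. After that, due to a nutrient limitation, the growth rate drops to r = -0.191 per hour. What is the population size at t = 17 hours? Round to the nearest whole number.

418098 cells

Phase 1: N(10.4) = 30800·e^(0.372×10.4) = 30800·e^3.869 = 1.474855×10^6.
Phase 2 runs for 17 − 10.4 = 6.6 hours at r = -0.191.
N(17) = 1.474855×10^6·e^(-0.191×6.6) = 1.474855×10^6·e^-1.261 = 418098.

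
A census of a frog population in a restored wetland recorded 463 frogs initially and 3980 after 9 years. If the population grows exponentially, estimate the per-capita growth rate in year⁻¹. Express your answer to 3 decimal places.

From N(t) = N₀·e^(rt): e^(r·9) = 3980/463 = 8.5961.
r·9 = ln(8.5961) = 2.1513, so r = 2.1513/9 = 0.23903.

0.239 per year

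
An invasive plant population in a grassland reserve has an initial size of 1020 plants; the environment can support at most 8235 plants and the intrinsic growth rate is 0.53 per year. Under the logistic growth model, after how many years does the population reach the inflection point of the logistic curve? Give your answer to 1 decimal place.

Logistic growth is fastest at N = K/2 = 4117.5.
A = (K − N₀)/N₀ = 7.0735. Set K/(1 + A·e^(−rt)) = K/2 → A·e^(−rt) = 1.
e^(−0.53t) = 1/7.0735 = 0.141372, so t = ln(7.0735)/0.53 = 1.9564/0.53 = 3.6912.

3.7 years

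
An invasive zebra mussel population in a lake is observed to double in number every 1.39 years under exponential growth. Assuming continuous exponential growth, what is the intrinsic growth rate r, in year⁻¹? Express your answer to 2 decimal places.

r = ln(2)/t_d = 0.6931/1.39 = 0.49867.

0.50 per year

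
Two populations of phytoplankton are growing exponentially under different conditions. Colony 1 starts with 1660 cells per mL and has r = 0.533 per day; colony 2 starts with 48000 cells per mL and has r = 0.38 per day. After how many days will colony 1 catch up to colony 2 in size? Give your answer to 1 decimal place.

Set 1660·e^(0.533t) = 48000·e^(0.38t).
e^((0.533 − 0.38)t) = 48000/1660 → e^(0.153·t) = 28.916.
0.153·t = ln(28.916) = 3.3644, so t = 3.3644/0.153 = 21.989.

22.0 days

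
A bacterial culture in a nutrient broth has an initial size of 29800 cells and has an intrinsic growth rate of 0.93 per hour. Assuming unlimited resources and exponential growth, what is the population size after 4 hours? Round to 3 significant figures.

N(t) = N₀·e^(rt) = 29800 × e^(0.93×4) = 29800 × e^3.72.
e^3.72 ≈ 41.264, so N ≈ 29800 × 41.264 = 1.229679×10^6.

1230000 cells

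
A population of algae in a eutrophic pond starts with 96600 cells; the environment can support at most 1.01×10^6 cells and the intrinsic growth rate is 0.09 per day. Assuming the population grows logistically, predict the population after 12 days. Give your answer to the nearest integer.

A = (K − N₀)/N₀ = (1.01×10^6 − 96600)/96600 = 9.4555.
N(t) = K/(1 + A·e^(−rt)) = 1.01×10^6/(1 + 9.4555×e^(−0.09×12)).
e^(−1.08) = 0.3396; denominator = 1 + 9.4555×0.3396 = 4.211.
N = 1.01×10^6/4.211 = 239846.

239846 cells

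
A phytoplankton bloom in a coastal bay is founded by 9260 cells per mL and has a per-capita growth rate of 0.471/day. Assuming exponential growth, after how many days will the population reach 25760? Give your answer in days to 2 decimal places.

2.17 days

Set N₀·e^(rt) = 25760: e^(0.471·t) = 25760/9260 = 2.7819.
0.471·t = ln(2.7819) = 1.0231, so t = 1.0231/0.471 = 2.1722.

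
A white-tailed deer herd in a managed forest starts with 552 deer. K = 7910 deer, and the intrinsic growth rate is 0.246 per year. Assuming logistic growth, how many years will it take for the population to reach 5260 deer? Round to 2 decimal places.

A = (K − N₀)/N₀ = (7910 − 552)/552 = 13.33.
Solve 7910/(1 + 13.33·e^(−0.246t)) = 5260: 1 + 13.33·e^(−0.246t) = 1.5038, so e^(−0.246t) = 0.0377954.
−0.246·t = ln(0.0377954) = -3.2756, so t = 3.2756/0.246 = 13.315.

13.32 years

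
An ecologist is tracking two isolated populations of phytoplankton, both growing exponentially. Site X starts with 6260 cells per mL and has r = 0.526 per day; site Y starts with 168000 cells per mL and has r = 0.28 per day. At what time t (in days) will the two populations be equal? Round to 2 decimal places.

Set 6260·e^(0.526t) = 168000·e^(0.28t).
e^((0.526 − 0.28)t) = 168000/6260 → e^(0.246·t) = 26.837.
0.246·t = ln(26.837) = 3.2898, so t = 3.2898/0.246 = 13.373.

13.37 days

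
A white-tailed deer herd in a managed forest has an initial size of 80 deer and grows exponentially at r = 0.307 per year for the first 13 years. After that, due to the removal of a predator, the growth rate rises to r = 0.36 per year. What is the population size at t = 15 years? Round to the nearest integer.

Phase 1: N(13) = 80·e^(0.307×13) = 80·e^3.991 = 4328.72.
Phase 2 runs for 15 − 13 = 2 years at r = 0.36.
N(15) = 4328.72·e^(0.36×2) = 4328.72·e^0.72 = 8893.06.

8893 deer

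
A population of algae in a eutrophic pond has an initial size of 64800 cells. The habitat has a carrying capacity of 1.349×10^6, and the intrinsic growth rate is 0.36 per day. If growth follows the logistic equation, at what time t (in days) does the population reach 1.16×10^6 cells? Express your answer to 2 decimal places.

A = (K − N₀)/N₀ = (1.349×10^6 − 64800)/64800 = 19.818.
Solve 1.349×10^6/(1 + 19.818·e^(−0.36t)) = 1.16×10^6: 1 + 19.818·e^(−0.36t) = 1.1629, so e^(−0.36t) = 0.00822141.
−0.36·t = ln(0.00822141) = -4.801, so t = 4.801/0.36 = 13.336.

13.34 days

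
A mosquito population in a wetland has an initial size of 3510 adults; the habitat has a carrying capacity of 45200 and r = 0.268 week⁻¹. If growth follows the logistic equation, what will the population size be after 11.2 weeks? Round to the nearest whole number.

28421 adults

A = (K − N₀)/N₀ = (45200 − 3510)/3510 = 11.877.
N(t) = K/(1 + A·e^(−rt)) = 45200/(1 + 11.877×e^(−0.268×11.2)).
e^(−3.002) = 0.049707; denominator = 1 + 11.877×0.049707 = 1.5904.
N = 45200/1.5904 = 28420.5.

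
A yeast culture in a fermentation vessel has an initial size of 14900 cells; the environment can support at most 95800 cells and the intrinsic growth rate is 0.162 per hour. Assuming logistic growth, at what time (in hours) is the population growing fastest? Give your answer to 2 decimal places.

10.44 hours

Logistic growth is fastest at N = K/2 = 47900.
A = (K − N₀)/N₀ = 5.4295. Set K/(1 + A·e^(−rt)) = K/2 → A·e^(−rt) = 1.
e^(−0.162t) = 1/5.4295 = 0.184178, so t = ln(5.4295)/0.162 = 1.6919/0.162 = 10.444.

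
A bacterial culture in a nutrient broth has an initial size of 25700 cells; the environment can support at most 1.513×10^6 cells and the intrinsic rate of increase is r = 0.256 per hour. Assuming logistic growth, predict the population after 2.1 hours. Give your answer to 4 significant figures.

43470 cells

A = (K − N₀)/N₀ = (1.513×10^6 − 25700)/25700 = 57.872.
N(t) = K/(1 + A·e^(−rt)) = 1.513×10^6/(1 + 57.872×e^(−0.256×2.1)).
e^(−0.5376) = 0.58415; denominator = 1 + 57.872×0.58415 = 34.806.
N = 1.513×10^6/34.806 = 43470.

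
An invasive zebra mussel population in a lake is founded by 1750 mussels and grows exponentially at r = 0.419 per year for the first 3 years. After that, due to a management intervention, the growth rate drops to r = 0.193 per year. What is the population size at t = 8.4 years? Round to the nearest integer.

Phase 1: N(3) = 1750·e^(0.419×3) = 1750·e^1.257 = 6151.01.
Phase 2 runs for 8.4 − 3 = 5.4 years at r = 0.193.
N(8.4) = 6151.01·e^(0.193×5.4) = 6151.01·e^1.042 = 17440.9.

17441 mussels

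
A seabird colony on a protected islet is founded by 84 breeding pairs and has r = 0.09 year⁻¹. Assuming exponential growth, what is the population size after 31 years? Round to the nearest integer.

N(t) = N₀·e^(rt) = 84 × e^(0.09×31) = 84 × e^2.79.
e^2.79 ≈ 16.281, so N ≈ 84 × 16.281 = 1367.61.

1368 breeding pairs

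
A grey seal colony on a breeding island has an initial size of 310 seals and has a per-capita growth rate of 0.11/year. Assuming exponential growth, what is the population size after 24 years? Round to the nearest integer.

N(t) = N₀·e^(rt) = 310 × e^(0.11×24) = 310 × e^2.64.
e^2.64 ≈ 14.013, so N ≈ 310 × 14.013 = 4344.09.

4344 seals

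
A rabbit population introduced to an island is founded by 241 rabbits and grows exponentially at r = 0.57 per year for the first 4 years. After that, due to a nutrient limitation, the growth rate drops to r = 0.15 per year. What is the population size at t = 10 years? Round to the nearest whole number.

Phase 1: N(4) = 241·e^(0.57×4) = 241·e^2.28 = 2356.18.
Phase 2 runs for 10 − 4 = 6 years at r = 0.15.
N(10) = 2356.18·e^(0.15×6) = 2356.18·e^0.9 = 5795.27.

5795 rabbits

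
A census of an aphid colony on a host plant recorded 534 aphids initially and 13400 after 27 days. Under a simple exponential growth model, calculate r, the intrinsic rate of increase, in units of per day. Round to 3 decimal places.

From N(t) = N₀·e^(rt): e^(r·27) = 13400/534 = 25.094.
r·27 = ln(25.094) = 3.2226, so r = 3.2226/27 = 0.11936.

0.119 per day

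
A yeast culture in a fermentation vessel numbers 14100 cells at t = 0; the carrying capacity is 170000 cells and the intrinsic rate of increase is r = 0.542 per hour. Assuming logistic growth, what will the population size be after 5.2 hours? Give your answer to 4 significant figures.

102400 cells

A = (K − N₀)/N₀ = (170000 − 14100)/14100 = 11.057.
N(t) = K/(1 + A·e^(−rt)) = 170000/(1 + 11.057×e^(−0.542×5.2)).
e^(−2.818) = 0.059701; denominator = 1 + 11.057×0.059701 = 1.6601.
N = 170000/1.6601 = 102403.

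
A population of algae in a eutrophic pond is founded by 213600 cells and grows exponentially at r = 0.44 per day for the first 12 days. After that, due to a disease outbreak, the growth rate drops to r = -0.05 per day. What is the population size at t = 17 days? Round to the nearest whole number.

32666492 cells

Phase 1: N(12) = 213600·e^(0.44×12) = 213600·e^5.28 = 4.194461×10^7.
Phase 2 runs for 17 − 12 = 5 days at r = -0.05.
N(17) = 4.194461×10^7·e^(-0.05×5) = 4.194461×10^7·e^-0.25 = 3.266649×10^7.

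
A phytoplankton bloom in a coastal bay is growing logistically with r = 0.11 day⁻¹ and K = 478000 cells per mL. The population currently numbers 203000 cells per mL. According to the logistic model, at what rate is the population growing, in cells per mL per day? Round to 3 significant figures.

dN/dt = rN(1 − N/K) = 0.11 × 203000 × (1 − 203000/478000).
1 − 203000/478000 = 0.57531; dN/dt = 0.11 × 203000 × 0.57531 = 12847.

12800 cells per mL per day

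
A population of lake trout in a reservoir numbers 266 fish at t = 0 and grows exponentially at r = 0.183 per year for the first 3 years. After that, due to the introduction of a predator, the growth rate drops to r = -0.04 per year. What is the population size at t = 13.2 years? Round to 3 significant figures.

306 fish

Phase 1: N(3) = 266·e^(0.183×3) = 266·e^0.549 = 460.584.
Phase 2 runs for 13.2 − 3 = 10.2 years at r = -0.04.
N(13.2) = 460.584·e^(-0.04×10.2) = 460.584·e^-0.408 = 306.279.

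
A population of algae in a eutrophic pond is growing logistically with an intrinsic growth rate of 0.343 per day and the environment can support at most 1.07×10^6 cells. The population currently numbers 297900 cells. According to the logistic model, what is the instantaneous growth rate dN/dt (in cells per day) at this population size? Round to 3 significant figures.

73700 cells per day

dN/dt = rN(1 − N/K) = 0.343 × 297900 × (1 − 297900/1.07×10^6).
1 − 297900/1.07×10^6 = 0.72159; dN/dt = 0.343 × 297900 × 0.72159 = 73732.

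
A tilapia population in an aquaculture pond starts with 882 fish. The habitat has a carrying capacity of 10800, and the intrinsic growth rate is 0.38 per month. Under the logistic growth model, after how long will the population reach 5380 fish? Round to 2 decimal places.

6.35 months

A = (K − N₀)/N₀ = (10800 − 882)/882 = 11.245.
Solve 10800/(1 + 11.245·e^(−0.38t)) = 5380: 1 + 11.245·e^(−0.38t) = 2.0074, so e^(−0.38t) = 0.0895904.
−0.38·t = ln(0.0895904) = -2.4125, so t = 2.4125/0.38 = 6.3487.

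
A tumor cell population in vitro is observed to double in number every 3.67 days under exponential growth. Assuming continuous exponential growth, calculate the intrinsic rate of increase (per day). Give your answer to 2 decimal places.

r = ln(2)/t_d = 0.6931/3.67 = 0.18887.

0.19 per day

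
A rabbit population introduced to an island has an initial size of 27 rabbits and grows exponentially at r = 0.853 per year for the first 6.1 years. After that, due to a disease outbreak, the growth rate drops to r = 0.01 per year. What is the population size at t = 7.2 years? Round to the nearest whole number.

4965 rabbits

Phase 1: N(6.1) = 27·e^(0.853×6.1) = 27·e^5.203 = 4910.53.
Phase 2 runs for 7.2 − 6.1 = 1.1 years at r = 0.01.
N(7.2) = 4910.53·e^(0.01×1.1) = 4910.53·e^0.011 = 4964.84.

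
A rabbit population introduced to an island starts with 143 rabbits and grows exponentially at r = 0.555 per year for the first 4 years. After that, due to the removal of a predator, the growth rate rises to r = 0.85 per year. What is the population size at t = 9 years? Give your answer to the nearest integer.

Phase 1: N(4) = 143·e^(0.555×4) = 143·e^2.22 = 1316.65.
Phase 2 runs for 9 − 4 = 5 years at r = 0.85.
N(9) = 1316.65·e^(0.85×5) = 1316.65·e^4.25 = 92304.2.

92304 rabbits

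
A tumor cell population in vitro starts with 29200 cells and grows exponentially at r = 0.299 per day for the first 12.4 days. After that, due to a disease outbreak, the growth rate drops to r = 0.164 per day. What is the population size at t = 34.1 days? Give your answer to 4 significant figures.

41800000 cells

Phase 1: N(12.4) = 29200·e^(0.299×12.4) = 29200·e^3.708 = 1.190072×10^6.
Phase 2 runs for 34.1 − 12.4 = 21.7 days at r = 0.164.
N(34.1) = 1.190072×10^6·e^(0.164×21.7) = 1.190072×10^6·e^3.559 = 4.179653×10^7.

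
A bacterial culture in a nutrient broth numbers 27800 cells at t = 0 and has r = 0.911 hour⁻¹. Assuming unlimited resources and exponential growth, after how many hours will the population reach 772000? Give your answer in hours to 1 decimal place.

Set N₀·e^(rt) = 772000: e^(0.911·t) = 772000/27800 = 27.77.
0.911·t = ln(27.77) = 3.3239, so t = 3.3239/0.911 = 3.6487.

3.6 hours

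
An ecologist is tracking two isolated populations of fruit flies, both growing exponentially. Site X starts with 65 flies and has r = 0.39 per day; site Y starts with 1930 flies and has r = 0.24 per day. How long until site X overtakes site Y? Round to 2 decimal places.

22.61 days

Set 65·e^(0.39t) = 1930·e^(0.24t).
e^((0.39 − 0.24)t) = 1930/65 → e^(0.15·t) = 29.692.
0.15·t = ln(29.692) = 3.3909, so t = 3.3909/0.15 = 22.606.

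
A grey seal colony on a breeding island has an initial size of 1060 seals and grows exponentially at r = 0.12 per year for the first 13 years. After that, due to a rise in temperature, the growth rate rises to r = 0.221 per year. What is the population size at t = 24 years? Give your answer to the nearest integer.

Phase 1: N(13) = 1060·e^(0.12×13) = 1060·e^1.56 = 5044.35.
Phase 2 runs for 24 − 13 = 11 years at r = 0.221.
N(24) = 5044.35·e^(0.221×11) = 5044.35·e^2.431 = 57355.5.

57356 seals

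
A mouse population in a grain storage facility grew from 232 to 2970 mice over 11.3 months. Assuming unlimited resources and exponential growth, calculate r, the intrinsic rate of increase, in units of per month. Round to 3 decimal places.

0.226 per month

From N(t) = N₀·e^(rt): e^(r·11.3) = 2970/232 = 12.802.
r·11.3 = ln(12.802) = 2.5496, so r = 2.5496/11.3 = 0.22563.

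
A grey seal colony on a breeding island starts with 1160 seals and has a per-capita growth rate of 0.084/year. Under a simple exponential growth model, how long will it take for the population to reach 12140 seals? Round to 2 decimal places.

27.95 years

Set N₀·e^(rt) = 12140: e^(0.084·t) = 12140/1160 = 10.466.
0.084·t = ln(10.466) = 2.3481, so t = 2.3481/0.084 = 27.953.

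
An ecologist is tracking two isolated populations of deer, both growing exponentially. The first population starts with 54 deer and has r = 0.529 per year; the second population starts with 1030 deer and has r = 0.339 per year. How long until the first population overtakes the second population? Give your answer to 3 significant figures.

Set 54·e^(0.529t) = 1030·e^(0.339t).
e^((0.529 − 0.339)t) = 1030/54 → e^(0.19·t) = 19.074.
0.19·t = ln(19.074) = 2.9483, so t = 2.9483/0.19 = 15.518.

15.5 years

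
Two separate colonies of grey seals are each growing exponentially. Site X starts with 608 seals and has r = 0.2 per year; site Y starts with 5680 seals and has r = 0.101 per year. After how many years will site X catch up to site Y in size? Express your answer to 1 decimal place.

22.6 years

Set 608·e^(0.2t) = 5680·e^(0.101t).
e^((0.2 − 0.101)t) = 5680/608 → e^(0.099·t) = 9.3421.
0.099·t = ln(9.3421) = 2.2345, so t = 2.2345/0.099 = 22.571.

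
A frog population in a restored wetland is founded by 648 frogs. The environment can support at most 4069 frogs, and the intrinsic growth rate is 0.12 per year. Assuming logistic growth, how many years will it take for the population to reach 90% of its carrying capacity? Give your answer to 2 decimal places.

32.18 years

A = (K − N₀)/N₀ = (4069 − 648)/648 = 5.2793.
Solve 4069/(1 + 5.2793·e^(−0.12t)) = 3662.1: 1 + 5.2793·e^(−0.12t) = 1.1111, so e^(−0.12t) = 0.0210465.
−0.12·t = ln(0.0210465) = -3.861, so t = 3.861/0.12 = 32.175.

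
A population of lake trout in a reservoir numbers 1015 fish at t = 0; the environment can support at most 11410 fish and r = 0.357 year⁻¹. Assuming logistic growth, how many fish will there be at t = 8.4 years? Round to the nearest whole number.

A = (K − N₀)/N₀ = (11410 − 1015)/1015 = 10.241.
N(t) = K/(1 + A·e^(−rt)) = 11410/(1 + 10.241×e^(−0.357×8.4)).
e^(−2.999) = 0.049847; denominator = 1 + 10.241×0.049847 = 1.5105.
N = 11410/1.5105 = 7553.79.

7554 fish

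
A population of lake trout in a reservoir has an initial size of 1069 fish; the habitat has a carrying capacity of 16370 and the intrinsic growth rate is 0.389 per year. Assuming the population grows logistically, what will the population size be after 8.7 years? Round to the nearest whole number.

11022 fish

A = (K − N₀)/N₀ = (16370 − 1069)/1069 = 14.313.
N(t) = K/(1 + A·e^(−rt)) = 16370/(1 + 14.313×e^(−0.389×8.7)).
e^(−3.384) = 0.033901; denominator = 1 + 14.313×0.033901 = 1.4852.
N = 16370/1.4852 = 11021.8.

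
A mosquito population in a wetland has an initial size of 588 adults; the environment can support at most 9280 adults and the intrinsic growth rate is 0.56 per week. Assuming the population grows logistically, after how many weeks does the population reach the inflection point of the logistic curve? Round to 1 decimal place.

4.8 weeks

Logistic growth is fastest at N = K/2 = 4640.
A = (K − N₀)/N₀ = 14.782. Set K/(1 + A·e^(−rt)) = K/2 → A·e^(−rt) = 1.
e^(−0.56t) = 1/14.782 = 0.0676484, so t = ln(14.782)/0.56 = 2.6934/0.56 = 4.8097.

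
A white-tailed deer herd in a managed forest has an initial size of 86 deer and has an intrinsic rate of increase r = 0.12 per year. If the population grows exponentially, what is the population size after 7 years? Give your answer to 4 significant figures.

199.2 deer

N(t) = N₀·e^(rt) = 86 × e^(0.12×7) = 86 × e^0.84.
e^0.84 ≈ 2.3164, so N ≈ 86 × 2.3164 = 199.208.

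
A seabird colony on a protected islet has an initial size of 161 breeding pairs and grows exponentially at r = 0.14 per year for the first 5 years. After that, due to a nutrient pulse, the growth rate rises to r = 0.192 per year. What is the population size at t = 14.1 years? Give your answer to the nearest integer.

Phase 1: N(5) = 161·e^(0.14×5) = 161·e^0.7 = 324.214.
Phase 2 runs for 14.1 − 5 = 9.1 years at r = 0.192.
N(14.1) = 324.214·e^(0.192×9.1) = 324.214·e^1.747 = 1860.51.

1861 breeding pairs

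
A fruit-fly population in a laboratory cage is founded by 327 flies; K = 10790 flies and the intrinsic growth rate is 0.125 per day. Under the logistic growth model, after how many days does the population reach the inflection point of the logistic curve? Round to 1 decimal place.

Logistic growth is fastest at N = K/2 = 5395.
A = (K − N₀)/N₀ = 31.997. Set K/(1 + A·e^(−rt)) = K/2 → A·e^(−rt) = 1.
e^(−0.125t) = 1/31.997 = 0.031253, so t = ln(31.997)/0.125 = 3.4656/0.125 = 27.725.

27.7 days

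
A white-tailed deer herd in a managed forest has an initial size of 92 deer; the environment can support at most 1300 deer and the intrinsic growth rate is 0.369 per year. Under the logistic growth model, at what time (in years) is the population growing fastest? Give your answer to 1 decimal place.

Logistic growth is fastest at N = K/2 = 650.
A = (K − N₀)/N₀ = 13.13. Set K/(1 + A·e^(−rt)) = K/2 → A·e^(−rt) = 1.
e^(−0.369t) = 1/13.13 = 0.0761589, so t = ln(13.13)/0.369 = 2.5749/0.369 = 6.9781.

7.0 years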